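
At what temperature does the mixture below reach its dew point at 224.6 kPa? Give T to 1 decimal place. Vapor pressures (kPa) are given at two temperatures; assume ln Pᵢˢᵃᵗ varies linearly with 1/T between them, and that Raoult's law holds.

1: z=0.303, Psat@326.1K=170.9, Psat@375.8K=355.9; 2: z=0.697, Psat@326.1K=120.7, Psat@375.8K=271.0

T = 357.7 K

Dew-point temperature: Σzᵢ·P/Pᵢˢᵃᵗ(T) = 1. Interpolate ln Pᵢˢᵃᵗ = aᵢ + bᵢ/T.
  T = 326.1 K: ΣzᵢP/Pᵢˢᵃᵗ = 1.6952
  T = 375.8 K: ΣzᵢP/Pᵢˢᵃᵗ = 0.7689
  T = 351.0 K: ΣzᵢP/Pᵢˢᵃᵗ = 1.1091
  T = 363.4 K: ΣzᵢP/Pᵢˢᵃᵗ = 0.9177
  T = 357.2 K: ΣzᵢP/Pᵢˢᵃᵗ = 1.0072
  T = 360.3 K: ΣzᵢP/Pᵢˢᵃᵗ = 0.9610
  T = 358.8 K: ΣzᵢP/Pᵢˢᵃᵗ = 0.9830
Interpolating between 357.2 K and 358.8 K gives T ≈ 357.7 K.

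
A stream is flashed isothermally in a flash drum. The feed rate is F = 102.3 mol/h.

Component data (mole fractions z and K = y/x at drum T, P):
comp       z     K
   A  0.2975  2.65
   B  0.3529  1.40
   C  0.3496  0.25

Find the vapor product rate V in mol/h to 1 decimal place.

V = 46.8 mol/h

Material balance + equilibrium reduce to Σ zᵢ(Kᵢ−1)/(1+β(Kᵢ−1)) = 0.
Feasibility: ΣzᵢKᵢ = 1.3698, Σzᵢ/Kᵢ = 1.7627 — both > 1, two phases present.
Iterate (Newton) starting at β = 0.5:
  β = 0.5000: g = -0.03291, g' = -0.7858 → β = 0.4581
  β = 0.4581: g = -0.00058, g' = -0.7594 → β = 0.4573
Converged at β = 0.4573.
Then V = β·F = 0.4573·102.3 = 46.8 mol/h and L = F − V = 55.5 mol/h.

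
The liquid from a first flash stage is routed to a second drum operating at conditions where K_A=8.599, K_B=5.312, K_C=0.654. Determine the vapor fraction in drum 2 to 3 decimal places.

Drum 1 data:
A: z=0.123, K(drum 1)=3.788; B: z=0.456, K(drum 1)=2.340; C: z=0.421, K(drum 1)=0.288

Drum 1:
Rachford–Rice: g(ψ₁) = Σ zᵢ(Kᵢ−1)/(1+ψ₁(Kᵢ−1)) = 0.
Check two-phase: ΣzᵢKᵢ = 1.654 > 1 and Σzᵢ/Kᵢ = 1.689 > 1, so g(0) = 0.654 > 0 and g(1) = -0.689 < 0.
Iterate (Newton) starting at ψ₁ = 0.67:
  ψ₁ = 0.670: g = -0.1316, g' = -1.124 → ψ₁ = 0.553
  ψ₁ = 0.553: g = -0.0084, g' = -0.999 → ψ₁ = 0.544
Converged at ψ₁ = 0.544.
Drum-1 compositions:
  A: x = 0.049, y = 0.185
  B: x = 0.264, y = 0.617
  C: x = 0.687, y = 0.198
Drum-2 feed = drum-1 liquid: z₂ = (0.0489, 0.2637, 0.6875).
Drum 2:
Material balance + equilibrium reduce to Σ zᵢ(Kᵢ−1)/(1+ψ₂(Kᵢ−1)) = 0.
Feasibility: ΣzᵢKᵢ = 2.270, Σzᵢ/Kᵢ = 1.107 — both > 1, two phases present.
Newton–Raphson from ψ₂ = 0.62:
  ψ₂ = 0.620: g = 0.0716, g' = -0.583 → ψ₂ = 0.743
  ψ₂ = 0.743: g = 0.0062, g' = -0.490 → ψ₂ = 0.755
  ψ₂ = 0.755: g = 0.0000, g' = -0.483 → ψ₂ = 0.756
Converged at ψ₂ = 0.756.
  A: x = 0.007, y = 0.062
  B: x = 0.062, y = 0.329
  C: x = 0.931, y = 0.609

V/F (drum 2) = 0.756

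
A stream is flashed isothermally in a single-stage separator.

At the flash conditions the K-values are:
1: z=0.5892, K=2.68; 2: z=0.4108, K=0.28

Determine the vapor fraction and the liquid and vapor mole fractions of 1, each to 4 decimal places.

Newton–Raphson from ψ = 0.64:
  ψ = 0.6400: g = -0.07155, g' = -1.1186 → ψ = 0.5760
  ψ = 0.5760: g = -0.00234, g' = -1.0512 → ψ = 0.5738
Converged at ψ = 0.5738.
Compositions from xᵢ = zᵢ/(1+ψ(Kᵢ−1)), yᵢ = Kᵢxᵢ:
  1: x = 0.3000, y = 0.8040
  2: x = 0.7000, y = 0.1960

ψ = 0.5738, x_1 = 0.3000, y_1 = 0.8040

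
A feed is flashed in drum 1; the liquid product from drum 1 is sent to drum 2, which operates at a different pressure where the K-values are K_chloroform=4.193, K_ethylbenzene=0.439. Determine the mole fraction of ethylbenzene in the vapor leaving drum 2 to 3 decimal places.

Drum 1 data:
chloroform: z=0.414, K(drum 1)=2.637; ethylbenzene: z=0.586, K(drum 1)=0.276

y_ethylbenzene (drum 2) = 0.373

Drum 1:
Binary case is linear: z₁(K₁−1)(1+ψ₁(K₂−1)) + z₂(K₂−1)(1+ψ₁(K₁−1)) = 0
⇒ ψ₁ = [z₁(K₁−1)+z₂(K₂−1)] / [−(K₁−1)(K₂−1)] = 0.2535/1.1852 = 0.214
Drum-1 compositions:
  chloroform: x = 0.307, y = 0.809
  ethylbenzene: x = 0.693, y = 0.191
Drum-2 feed = drum-1 liquid: z₂ = (0.3066, 0.6934).
Drum 2:
Binary case is linear: z₁(K₁−1)(1+ψ₂(K₂−1)) + z₂(K₂−1)(1+ψ₂(K₁−1)) = 0
⇒ ψ₂ = [z₁(K₁−1)+z₂(K₂−1)] / [−(K₁−1)(K₂−1)] = 0.5902/1.7913 = 0.329
  chloroform: x = 0.149, y = 0.627
  ethylbenzene: x = 0.851, y = 0.373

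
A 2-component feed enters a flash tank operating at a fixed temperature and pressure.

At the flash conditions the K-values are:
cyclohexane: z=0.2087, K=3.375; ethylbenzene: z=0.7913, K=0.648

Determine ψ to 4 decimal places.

ψ = 0.2597

Material balance + equilibrium reduce to Σ zᵢ(Kᵢ−1)/(1+ψ(Kᵢ−1)) = 0.
Feasibility: ΣzᵢKᵢ = 1.2171, Σzᵢ/Kᵢ = 1.2830 — both > 1, two phases present.
Binary case is linear: z₁(K₁−1)(1+ψ(K₂−1)) + z₂(K₂−1)(1+ψ(K₁−1)) = 0
⇒ ψ = [z₁(K₁−1)+z₂(K₂−1)] / [−(K₁−1)(K₂−1)] = 0.21712/0.83600 = 0.2597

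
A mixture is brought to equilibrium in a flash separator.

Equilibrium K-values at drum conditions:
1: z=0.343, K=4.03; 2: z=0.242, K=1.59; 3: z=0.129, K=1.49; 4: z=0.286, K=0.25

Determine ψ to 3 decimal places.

ψ = 0.726

Let ψ = V/F and solve Σ zᵢ(Kᵢ−1)/(1+ψ(Kᵢ−1)) = 0.
Feasibility: ΣzᵢKᵢ = 2.031, Σzᵢ/Kᵢ = 1.468 — both > 1, two phases present.
Newton–Raphson from ψ = 0.5:
  ψ = 0.500: g = 0.2311, g' = -0.980 → ψ = 0.736
  ψ = 0.736: g = -0.0108, g' = -1.161 → ψ = 0.726
Converged at ψ = 0.726.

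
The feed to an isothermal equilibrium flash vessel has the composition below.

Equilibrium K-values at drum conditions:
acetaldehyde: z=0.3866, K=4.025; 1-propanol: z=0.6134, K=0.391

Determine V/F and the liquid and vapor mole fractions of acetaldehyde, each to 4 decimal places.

Newton–Raphson from V/F = 0.42:
  V/F = 0.4200: g = 0.01312, g' = -1.0970 → V/F = 0.4320
Converged at V/F = 0.4320.
Compositions from xᵢ = zᵢ/(1+V/F(Kᵢ−1)), yᵢ = Kᵢxᵢ:
  acetaldehyde: x = 0.1676, y = 0.6745
  1-propanol: x = 0.8324, y = 0.3255

V/F = 0.4320, x_acetaldehyde = 0.1676, y_acetaldehyde = 0.6745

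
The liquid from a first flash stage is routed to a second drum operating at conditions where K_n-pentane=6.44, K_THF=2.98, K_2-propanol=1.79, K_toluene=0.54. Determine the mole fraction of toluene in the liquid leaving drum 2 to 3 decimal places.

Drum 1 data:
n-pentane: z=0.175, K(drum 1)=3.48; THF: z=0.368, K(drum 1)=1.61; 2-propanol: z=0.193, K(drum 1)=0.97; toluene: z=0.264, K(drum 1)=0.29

Drum 1:
Rachford–Rice: g(ψ₁) = Σ zᵢ(Kᵢ−1)/(1+ψ₁(Kᵢ−1)) = 0.
Feasibility: ΣzᵢKᵢ = 1.465, Σzᵢ/Kᵢ = 1.388 — both > 1, two phases present.
Newton iteration, ψ₁⁰ = 0.5:
  ψ₁ = 0.500: g = 0.0693, g' = -0.615 → ψ₁ = 0.613
  ψ₁ = 0.613: g = -0.0020, g' = -0.659 → ψ₁ = 0.610
Converged at ψ₁ = 0.610.
Drum-1 compositions:
  n-pentane: x = 0.070, y = 0.242
  THF: x = 0.268, y = 0.432
  2-propanol: x = 0.197, y = 0.191
  toluene: x = 0.465, y = 0.135
Drum-2 feed = drum-1 liquid: z₂ = (0.0697, 0.2682, 0.1966, 0.4655).
Drum 2:
Let ψ₂ = V/F and solve Σ zᵢ(Kᵢ−1)/(1+ψ₂(Kᵢ−1)) = 0.
g(0) = ΣzᵢKᵢ − 1 = 0.851 and g(1) = 1 − Σzᵢ/Kᵢ = -0.073, so a root lies in (0, 1).
Newton iteration, ψ₂⁰ = 0.47:
  ψ₂ = 0.470: g = 0.2217, g' = -0.671 → ψ₂ = 0.801
  ψ₂ = 0.801: g = 0.0324, g' = -0.522 → ψ₂ = 0.863
Converged at ψ₂ = 0.863.
  n-pentane: x = 0.012, y = 0.079
  THF: x = 0.099, y = 0.295
  2-propanol: x = 0.117, y = 0.209
  toluene: x = 0.772, y = 0.417

x_toluene (drum 2) = 0.772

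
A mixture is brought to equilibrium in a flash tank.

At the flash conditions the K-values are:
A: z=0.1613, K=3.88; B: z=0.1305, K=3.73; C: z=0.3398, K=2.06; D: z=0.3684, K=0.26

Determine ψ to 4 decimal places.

Material balance + equilibrium reduce to Σ zᵢ(Kᵢ−1)/(1+ψ(Kᵢ−1)) = 0.
g(0) = ΣzᵢKᵢ − 1 = 0.9084 and g(1) = 1 − Σzᵢ/Kᵢ = -0.6584, so a root lies in (0, 1).
Iterate (Newton) starting at ψ = 0.35:
  ψ = 0.3500: g = 0.30835, g' = -1.1567 → ψ = 0.6166
  ψ = 0.6166: g = 0.01657, g' = -1.1307 → ψ = 0.6312
  ψ = 0.6312: g = -0.00012, g' = -1.1471 → ψ = 0.6311
Converged at ψ = 0.6311.

ψ = 0.6311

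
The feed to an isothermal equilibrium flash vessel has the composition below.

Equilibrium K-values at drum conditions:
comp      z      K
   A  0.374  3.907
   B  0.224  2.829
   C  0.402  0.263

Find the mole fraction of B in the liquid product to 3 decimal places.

x_B = 0.103

Material balance + equilibrium reduce to Σ zᵢ(Kᵢ−1)/(1+ψ(Kᵢ−1)) = 0.
Check two-phase: ΣzᵢKᵢ = 2.201 > 1 and Σzᵢ/Kᵢ = 1.703 > 1, so g(0) = 1.201 > 0 and g(1) = -0.703 < 0.
Iterate (Newton) starting at ψ = 0.5:
  ψ = 0.500: g = 0.1880, g' = -1.277 → ψ = 0.647
  ψ = 0.647: g = -0.0015, g' = -1.336 → ψ = 0.646
Converged at ψ = 0.646.
Compositions from xᵢ = zᵢ/(1+ψ(Kᵢ−1)), yᵢ = Kᵢxᵢ:
  A: x = 0.130, y = 0.508
  B: x = 0.103, y = 0.290
  C: x = 0.767, y = 0.202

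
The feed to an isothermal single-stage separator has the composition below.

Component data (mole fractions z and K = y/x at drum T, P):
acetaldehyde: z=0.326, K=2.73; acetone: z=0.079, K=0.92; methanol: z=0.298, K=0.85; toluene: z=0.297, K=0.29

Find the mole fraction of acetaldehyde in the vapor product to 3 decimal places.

Material balance + equilibrium reduce to Σ zᵢ(Kᵢ−1)/(1+ψ(Kᵢ−1)) = 0.
Feasibility: ΣzᵢKᵢ = 1.302, Σzᵢ/Kᵢ = 1.580 — both > 1, two phases present.
Iterate (Newton) starting at ψ = 0.45:
  ψ = 0.450: g = -0.0473, g' = -0.640 → ψ = 0.376
Converged at ψ = 0.376.
Compositions from xᵢ = zᵢ/(1+ψ(Kᵢ−1)), yᵢ = Kᵢxᵢ:
  acetaldehyde: x = 0.197, y = 0.539
  acetone: x = 0.081, y = 0.075
  methanol: x = 0.316, y = 0.268
  toluene: x = 0.405, y = 0.118

y_acetaldehyde = 0.539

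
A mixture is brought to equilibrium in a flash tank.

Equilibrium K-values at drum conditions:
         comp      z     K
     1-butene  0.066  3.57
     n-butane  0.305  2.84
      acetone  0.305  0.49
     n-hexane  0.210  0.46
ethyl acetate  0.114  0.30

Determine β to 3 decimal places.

Rachford–Rice: g(β) = Σ zᵢ(Kᵢ−1)/(1+β(Kᵢ−1)) = 0.
g(0) = ΣzᵢKᵢ − 1 = 0.382 and g(1) = 1 − Σzᵢ/Kᵢ = -0.585, so a root lies in (0, 1).
Iterate (Newton) starting at β = 0.5:
  β = 0.500: g = -0.1204, g' = -0.754 → β = 0.340
  β = 0.340: g = 0.0037, g' = -0.819 → β = 0.345
Converged at β = 0.345.

β = 0.345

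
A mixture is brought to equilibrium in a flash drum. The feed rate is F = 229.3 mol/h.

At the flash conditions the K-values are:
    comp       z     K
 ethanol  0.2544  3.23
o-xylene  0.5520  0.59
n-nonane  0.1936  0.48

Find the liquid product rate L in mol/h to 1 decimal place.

Material balance + equilibrium reduce to Σ zᵢ(Kᵢ−1)/(1+ψ(Kᵢ−1)) = 0.
Check two-phase: ΣzᵢKᵢ = 1.2403 > 1 and Σzᵢ/Kᵢ = 1.4177 > 1, so g(0) = 0.2403 > 0 and g(1) = -0.4177 < 0.
Newton–Raphson from ψ = 0.5:
  ψ = 0.5000: g = -0.15249, g' = -0.5252 → ψ = 0.2097
  ψ = 0.2097: g = 0.02597, g' = -0.7644 → ψ = 0.2436
  ψ = 0.2436: g = 0.00088, g' = -0.7143 → ψ = 0.2449
Converged at ψ = 0.2449.
Then V = ψ·F = 0.2449·229.3 = 56.1 mol/h and L = F − V = 173.2 mol/h.

L = 173.2 mol/h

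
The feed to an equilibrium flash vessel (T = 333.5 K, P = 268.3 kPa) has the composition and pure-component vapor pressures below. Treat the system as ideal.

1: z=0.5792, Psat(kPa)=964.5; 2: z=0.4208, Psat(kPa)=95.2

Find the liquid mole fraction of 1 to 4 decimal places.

x_1 = 0.1991

Raoult's law: Kᵢ = Pᵢˢᵃᵗ/P = Pᵢˢᵃᵗ/268.3.
  K_1 = 964.5/268.3 = 3.594857, K_2 = 95.2/268.3 = 0.354827
Rachford–Rice: g(β) = Σ zᵢ(Kᵢ−1)/(1+β(Kᵢ−1)) = 0.
g(0) = ΣzᵢKᵢ − 1 = 1.2315 and g(1) = 1 − Σzᵢ/Kᵢ = -0.3471, so a root lies in (0, 1).
Binary case is linear: z₁(K₁−1)(1+β(K₂−1)) + z₂(K₂−1)(1+β(K₁−1)) = 0
⇒ β = [z₁(K₁−1)+z₂(K₂−1)] / [−(K₁−1)(K₂−1)] = 1.23145/1.67413 = 0.7356
Compositions from xᵢ = zᵢ/(1+β(Kᵢ−1)), yᵢ = Kᵢxᵢ:
  1: x = 0.1991, y = 0.7158
  2: x = 0.8009, y = 0.2842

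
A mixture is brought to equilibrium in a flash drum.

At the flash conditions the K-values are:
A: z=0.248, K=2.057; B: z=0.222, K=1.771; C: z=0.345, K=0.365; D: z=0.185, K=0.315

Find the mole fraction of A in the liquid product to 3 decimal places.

x_A = 0.215

Rachford–Rice: g(V/F) = Σ zᵢ(Kᵢ−1)/(1+V/F(Kᵢ−1)) = 0.
Check two-phase: ΣzᵢKᵢ = 1.087 > 1 and Σzᵢ/Kᵢ = 1.778 > 1, so g(0) = 0.087 > 0 and g(1) = -0.778 < 0.
Newton iteration, V/F⁰ = 0.56:
  V/F = 0.560: g = -0.2613, g' = -0.737 → V/F = 0.205
  V/F = 0.205: g = -0.0363, g' = -0.587 → V/F = 0.144
Converged at V/F = 0.144.
Compositions from xᵢ = zᵢ/(1+V/F(Kᵢ−1)), yᵢ = Kᵢxᵢ:
  A: x = 0.215, y = 0.443
  B: x = 0.200, y = 0.354
  C: x = 0.380, y = 0.139
  D: x = 0.205, y = 0.065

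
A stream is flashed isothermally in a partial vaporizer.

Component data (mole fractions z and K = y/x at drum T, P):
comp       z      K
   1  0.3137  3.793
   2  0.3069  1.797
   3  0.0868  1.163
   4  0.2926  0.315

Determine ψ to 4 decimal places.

ψ = 0.7890

Material balance + equilibrium reduce to Σ zᵢ(Kᵢ−1)/(1+ψ(Kᵢ−1)) = 0.
Check two-phase: ΣzᵢKᵢ = 1.9345 > 1 and Σzᵢ/Kᵢ = 1.2570 > 1, so g(0) = 0.9345 > 0 and g(1) = -0.2570 < 0.
Newton–Raphson from ψ = 0.47:
  ψ = 0.4700: g = 0.27433, g' = -0.8613 → ψ = 0.7885
  ψ = 0.7885: g = 0.00051, g' = -0.9632 → ψ = 0.7890
Converged at ψ = 0.7890.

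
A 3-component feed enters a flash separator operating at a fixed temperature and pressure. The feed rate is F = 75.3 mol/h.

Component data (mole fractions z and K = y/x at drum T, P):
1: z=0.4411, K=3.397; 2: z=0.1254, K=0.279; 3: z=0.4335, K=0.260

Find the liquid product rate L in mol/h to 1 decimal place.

L = 47.7 mol/h

Iterate (Newton) starting at ψ = 0.5:
  ψ = 0.5000: g = -0.16965, g' = -1.2818 → ψ = 0.3677
  ψ = 0.3677: g = -0.00169, g' = -1.2848 → ψ = 0.3663
Converged at ψ = 0.3663.
Then V = ψ·F = 0.3663·75.3 = 27.6 mol/h and L = F − V = 47.7 mol/h.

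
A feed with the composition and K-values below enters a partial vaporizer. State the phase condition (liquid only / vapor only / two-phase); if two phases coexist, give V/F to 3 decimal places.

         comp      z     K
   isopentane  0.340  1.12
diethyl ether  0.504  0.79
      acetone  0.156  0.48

liquid only

ΣzᵢKᵢ = 0.854; Σzᵢ/Kᵢ = 1.267.
Since ΣzᵢKᵢ < 1 the mixture is below its bubble point — single liquid phase.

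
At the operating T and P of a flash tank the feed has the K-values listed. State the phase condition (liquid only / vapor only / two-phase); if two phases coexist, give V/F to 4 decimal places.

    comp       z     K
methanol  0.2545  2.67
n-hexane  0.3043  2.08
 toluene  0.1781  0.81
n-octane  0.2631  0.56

vapor only

ΣzᵢKᵢ = 1.6041; Σzᵢ/Kᵢ = 0.9313.
Since Σzᵢ/Kᵢ < 1 the mixture is above its dew point — single vapor phase.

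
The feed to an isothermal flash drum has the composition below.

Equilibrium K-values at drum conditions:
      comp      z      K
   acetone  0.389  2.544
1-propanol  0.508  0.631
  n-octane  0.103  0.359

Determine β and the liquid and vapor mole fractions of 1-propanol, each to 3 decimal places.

β = 0.524, x_1-propanol = 0.630, y_1-propanol = 0.397

Let β = V/F and solve Σ zᵢ(Kᵢ−1)/(1+β(Kᵢ−1)) = 0.
g(0) = ΣzᵢKᵢ − 1 = 0.347 and g(1) = 1 − Σzᵢ/Kᵢ = -0.245, so a root lies in (0, 1).
Newton iteration, β⁰ = 0.5:
  β = 0.500: g = 0.0119, g' = -0.491 → β = 0.524
Converged at β = 0.524.
Compositions from xᵢ = zᵢ/(1+β(Kᵢ−1)), yᵢ = Kᵢxᵢ:
  acetone: x = 0.215, y = 0.547
  1-propanol: x = 0.630, y = 0.397
  n-octane: x = 0.155, y = 0.056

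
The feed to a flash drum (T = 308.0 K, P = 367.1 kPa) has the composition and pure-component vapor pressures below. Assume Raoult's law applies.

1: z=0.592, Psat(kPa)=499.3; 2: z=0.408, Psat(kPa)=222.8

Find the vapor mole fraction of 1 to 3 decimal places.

y_1 = 0.710

Raoult's law: Kᵢ = Pᵢˢᵃᵗ/P = Pᵢˢᵃᵗ/367.1.
  K_1 = 499.3/367.1 = 1.36012, K_2 = 222.8/367.1 = 0.60692
Material balance + equilibrium reduce to Σ zᵢ(Kᵢ−1)/(1+ψ(Kᵢ−1)) = 0.
Feasibility: ΣzᵢKᵢ = 1.053, Σzᵢ/Kᵢ = 1.108 — both > 1, two phases present.
Newton iteration, ψ⁰ = 0.34:
  ψ = 0.340: g = 0.0048, g' = -0.145 → ψ = 0.373
Converged at ψ = 0.373.
Compositions from xᵢ = zᵢ/(1+ψ(Kᵢ−1)), yᵢ = Kᵢxᵢ:
  1: x = 0.522, y = 0.710
  2: x = 0.478, y = 0.290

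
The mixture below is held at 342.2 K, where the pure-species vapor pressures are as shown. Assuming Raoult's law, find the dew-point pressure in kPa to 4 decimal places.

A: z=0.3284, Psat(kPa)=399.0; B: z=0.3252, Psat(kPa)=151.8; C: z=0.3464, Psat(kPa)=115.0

Pdew = 167.2933 kPa

At the dew point ψ → 1, so Σzᵢ/Kᵢ = 1 with Kᵢ = Pᵢˢᵃᵗ/P ⇒ 1/P = Σzᵢ/Pᵢˢᵃᵗ.
1/P = 0.3284/399.0 + 0.3252/151.8 + 0.3464/115.0 = 0.0059775 ⇒ P = 167.2933 kPa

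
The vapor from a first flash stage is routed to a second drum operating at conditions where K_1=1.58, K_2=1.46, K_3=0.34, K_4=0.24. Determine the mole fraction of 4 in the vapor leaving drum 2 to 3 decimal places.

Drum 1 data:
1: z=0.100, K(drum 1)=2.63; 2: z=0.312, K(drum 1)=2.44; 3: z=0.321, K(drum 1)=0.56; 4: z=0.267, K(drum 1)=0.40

y_4 (drum 2) = 0.039

Drum 1:
Newton iteration, ψ₁⁰ = 0.68:
  ψ₁ = 0.680: g = -0.1678, g' = -0.626 → ψ₁ = 0.412
  ψ₁ = 0.412: g = -0.0057, g' = -0.612 → ψ₁ = 0.402
  ψ₁ = 0.402: g = 0.0000, g' = -0.615 → ψ₁ = 0.403
Converged at ψ₁ = 0.403.
Drum-1 compositions:
  1: x = 0.060, y = 0.159
  2: x = 0.198, y = 0.482
  3: x = 0.390, y = 0.218
  4: x = 0.352, y = 0.141
Drum-2 feed = drum-1 vapor: z₂ = (0.1588, 0.4819, 0.2184, 0.1408).
Drum 2:
Material balance + equilibrium reduce to Σ zᵢ(Kᵢ−1)/(1+ψ₂(Kᵢ−1)) = 0.
Check two-phase: ΣzᵢKᵢ = 1.063 > 1 and Σzᵢ/Kᵢ = 1.660 > 1, so g(0) = 0.063 > 0 and g(1) = -0.660 < 0.
Newton–Raphson from ψ₂ = 0.51:
  ψ₂ = 0.510: g = -0.1414, g' = -0.532 → ψ₂ = 0.244
  ψ₂ = 0.244: g = -0.0232, g' = -0.381 → ψ₂ = 0.183
  ψ₂ = 0.183: g = -0.0006, g' = -0.363 → ψ₂ = 0.182
Converged at ψ₂ = 0.182.
  1: x = 0.144, y = 0.227
  2: x = 0.445, y = 0.649
  3: x = 0.248, y = 0.084
  4: x = 0.163, y = 0.039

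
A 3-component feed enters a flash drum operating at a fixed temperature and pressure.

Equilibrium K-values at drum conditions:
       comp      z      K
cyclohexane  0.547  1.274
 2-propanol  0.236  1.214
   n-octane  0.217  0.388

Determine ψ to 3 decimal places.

Rachford–Rice: g(ψ) = Σ zᵢ(Kᵢ−1)/(1+ψ(Kᵢ−1)) = 0.
Feasibility: ΣzᵢKᵢ = 1.068, Σzᵢ/Kᵢ = 1.183 — both > 1, two phases present.
Newton iteration, ψ⁰ = 0.5:
  ψ = 0.500: g = -0.0139, g' = -0.209 → ψ = 0.434
  ψ = 0.434: g = -0.0006, g' = -0.192 → ψ = 0.430
Converged at ψ = 0.430.

ψ = 0.430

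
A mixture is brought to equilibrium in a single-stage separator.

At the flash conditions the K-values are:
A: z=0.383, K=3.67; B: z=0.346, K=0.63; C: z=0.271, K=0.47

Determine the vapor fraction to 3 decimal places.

Let ψ = V/F and solve Σ zᵢ(Kᵢ−1)/(1+ψ(Kᵢ−1)) = 0.
g(0) = ΣzᵢKᵢ − 1 = 0.751 and g(1) = 1 − Σzᵢ/Kᵢ = -0.230, so a root lies in (0, 1).
Newton–Raphson from ψ = 0.67:
  ψ = 0.670: g = -0.0263, g' = -0.618 → ψ = 0.627
  ψ = 0.627: g = 0.0003, g' = -0.633 → ψ = 0.628
Converged at ψ = 0.628.

ψ = 0.628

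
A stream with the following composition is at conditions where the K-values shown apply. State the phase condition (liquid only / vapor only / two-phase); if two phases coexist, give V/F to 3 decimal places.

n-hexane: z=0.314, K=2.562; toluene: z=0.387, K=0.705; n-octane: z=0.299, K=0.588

ΣzᵢKᵢ = 1.253; Σzᵢ/Kᵢ = 1.180.
Both exceed 1, so a two-phase solution exists.
Material balance + equilibrium reduce to Σ zᵢ(Kᵢ−1)/(1+ψ(Kᵢ−1)) = 0.
Iterate (Newton) starting at ψ = 0.59:
  ψ = 0.590: g = -0.0457, g' = -0.345 → ψ = 0.458
  ψ = 0.458: g = 0.0022, g' = -0.383 → ψ = 0.463
Converged at ψ = 0.463.

two-phase, V/F = 0.463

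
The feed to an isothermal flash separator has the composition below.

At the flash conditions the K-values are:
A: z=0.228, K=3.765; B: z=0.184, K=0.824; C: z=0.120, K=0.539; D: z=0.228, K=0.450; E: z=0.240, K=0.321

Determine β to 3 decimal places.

β = 0.182

Iterate (Newton) starting at β = 0.5:
  β = 0.500: g = -0.2625, g' = -0.742 → β = 0.146
  β = 0.146: g = 0.0391, g' = -1.137 → β = 0.181
  β = 0.181: g = 0.0017, g' = -1.041 → β = 0.182
Converged at β = 0.182.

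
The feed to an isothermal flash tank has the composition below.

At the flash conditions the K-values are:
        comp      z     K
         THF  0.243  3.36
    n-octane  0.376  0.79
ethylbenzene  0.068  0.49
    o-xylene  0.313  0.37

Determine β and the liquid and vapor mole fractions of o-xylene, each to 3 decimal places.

Rachford–Rice: g(β) = Σ zᵢ(Kᵢ−1)/(1+β(Kᵢ−1)) = 0.
Feasibility: ΣzᵢKᵢ = 1.263, Σzᵢ/Kᵢ = 1.533 — both > 1, two phases present.
Newton–Raphson from β = 0.5:
  β = 0.500: g = -0.1596, g' = -0.602 → β = 0.235
  β = 0.235: g = 0.0150, g' = -0.772 → β = 0.254
  β = 0.254: g = 0.0003, g' = -0.746 → β = 0.255
Converged at β = 0.255.
Compositions from xᵢ = zᵢ/(1+β(Kᵢ−1)), yᵢ = Kᵢxᵢ:
  THF: x = 0.152, y = 0.510
  n-octane: x = 0.397, y = 0.314
  ethylbenzene: x = 0.078, y = 0.038
  o-xylene: x = 0.373, y = 0.138

β = 0.255, x_o-xylene = 0.373, y_o-xylene = 0.138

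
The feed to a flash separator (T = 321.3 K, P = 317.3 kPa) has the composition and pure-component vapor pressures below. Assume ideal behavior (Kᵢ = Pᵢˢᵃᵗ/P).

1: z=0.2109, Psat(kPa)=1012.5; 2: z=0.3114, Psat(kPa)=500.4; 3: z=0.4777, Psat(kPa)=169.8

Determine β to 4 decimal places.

Raoult's law: Kᵢ = Pᵢˢᵃᵗ/P = Pᵢˢᵃᵗ/317.3.
  K_1 = 1012.5/317.3 = 3.190986, K_2 = 500.4/317.3 = 1.577056, K_3 = 169.8/317.3 = 0.535140
Newton–Raphson from β = 0.46:
  β = 0.4600: g = 0.08967, g' = -0.4829 → β = 0.6457
  β = 0.6457: g = 0.00497, g' = -0.4394 → β = 0.6570
Converged at β = 0.6570.

β = 0.6570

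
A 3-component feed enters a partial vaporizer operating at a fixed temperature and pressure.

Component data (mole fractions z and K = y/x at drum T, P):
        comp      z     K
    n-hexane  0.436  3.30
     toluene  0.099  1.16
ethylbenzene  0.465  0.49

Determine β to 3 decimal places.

β = 0.747

Rachford–Rice: g(β) = Σ zᵢ(Kᵢ−1)/(1+β(Kᵢ−1)) = 0.
Feasibility: ΣzᵢKᵢ = 1.781, Σzᵢ/Kᵢ = 1.166 — both > 1, two phases present.
Newton–Raphson from β = 0.5:
  β = 0.500: g = 0.1628, g' = -0.719 → β = 0.726
  β = 0.726: g = 0.0130, g' = -0.631 → β = 0.747
Converged at β = 0.747.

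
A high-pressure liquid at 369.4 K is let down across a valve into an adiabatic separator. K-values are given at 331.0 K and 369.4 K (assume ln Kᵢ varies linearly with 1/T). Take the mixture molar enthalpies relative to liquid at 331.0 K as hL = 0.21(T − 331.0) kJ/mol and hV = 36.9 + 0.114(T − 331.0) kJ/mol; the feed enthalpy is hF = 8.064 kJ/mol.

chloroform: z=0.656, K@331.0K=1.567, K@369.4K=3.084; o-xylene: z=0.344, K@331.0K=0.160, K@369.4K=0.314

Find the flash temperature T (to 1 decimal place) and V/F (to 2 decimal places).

T = 332.1 K, V/F = 0.21

Adiabatic flash: solve Rachford–Rice at each trial T, then check hF = ψ·hV(T) + (1−ψ)·hL(T).
  T = 331.0 K: K = (1.567, 0.160), RR gives ψ = 0.174, H_out = 6.430 kJ/mol
  T = 369.4 K: K = (3.084, 0.314), RR gives ψ = 0.791, H_out = 34.343 kJ/mol
  T = 350.2 K: K = (2.240, 0.228), RR gives ψ = 0.573, H_out = 24.104 kJ/mol
  T = 340.6 K: K = (1.883, 0.192), RR gives ψ = 0.422, H_out = 17.209 kJ/mol
  T = 335.8 K: K = (1.720, 0.176), RR gives ψ = 0.318, H_out = 12.589 kJ/mol
  T = 333.4 K: K = (1.642, 0.168), RR gives ψ = 0.252, H_out = 9.763 kJ/mol
  T = 332.2 K: K = (1.604, 0.164), RR gives ψ = 0.215, H_out = 8.170 kJ/mol
Linear interpolation between T = 331.0 (H_out = 6.430) and T = 332.2 (H_out = 8.170) on hF = 8.064 gives T ≈ 332.1 K, at which ψ = 0.21.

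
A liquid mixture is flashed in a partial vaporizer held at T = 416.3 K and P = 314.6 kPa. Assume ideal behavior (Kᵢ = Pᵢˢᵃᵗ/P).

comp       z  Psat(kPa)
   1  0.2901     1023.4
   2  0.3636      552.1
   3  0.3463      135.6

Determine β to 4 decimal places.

β = 0.8646

Raoult's law: Kᵢ = Pᵢˢᵃᵗ/P = Pᵢˢᵃᵗ/314.6.
  K_1 = 1023.4/314.6 = 3.253020, K_2 = 552.1/314.6 = 1.754927, K_3 = 135.6/314.6 = 0.431024
Iterate (Newton) starting at β = 0.35:
  β = 0.3500: g = 0.33653, g' = -0.7648 → β = 0.7900
  β = 0.7900: g = 0.04913, g' = -0.6418 → β = 0.8666
  β = 0.8666: g = -0.00136, g' = -0.6809 → β = 0.8646
Converged at β = 0.8646.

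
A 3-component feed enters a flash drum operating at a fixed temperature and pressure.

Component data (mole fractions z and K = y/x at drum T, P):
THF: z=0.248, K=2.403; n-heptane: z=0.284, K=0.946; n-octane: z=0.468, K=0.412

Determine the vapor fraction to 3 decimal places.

ψ = 0.095

Rachford–Rice: g(ψ) = Σ zᵢ(Kᵢ−1)/(1+ψ(Kᵢ−1)) = 0.
g(0) = ΣzᵢKᵢ − 1 = 0.057 and g(1) = 1 − Σzᵢ/Kᵢ = -0.539, so a root lies in (0, 1).
Iterate (Newton) starting at ψ = 0.5:
  ψ = 0.500: g = -0.2010, g' = -0.494 → ψ = 0.093
  ψ = 0.093: g = 0.0012, g' = -0.564 → ψ = 0.095
Converged at ψ = 0.095.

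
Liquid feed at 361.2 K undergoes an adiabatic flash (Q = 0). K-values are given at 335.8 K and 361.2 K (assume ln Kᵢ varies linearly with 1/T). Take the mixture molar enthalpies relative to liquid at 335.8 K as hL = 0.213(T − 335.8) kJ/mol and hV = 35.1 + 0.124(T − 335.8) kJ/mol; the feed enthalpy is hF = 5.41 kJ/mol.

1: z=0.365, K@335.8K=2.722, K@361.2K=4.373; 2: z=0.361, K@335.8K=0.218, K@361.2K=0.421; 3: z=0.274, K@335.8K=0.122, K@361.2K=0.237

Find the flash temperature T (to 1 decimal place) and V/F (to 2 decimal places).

T = 340.0 K, V/F = 0.13

Adiabatic flash: solve Rachford–Rice at each trial T, then check hF = ψ·hV(T) + (1−ψ)·hL(T).
  T = 335.8 K: K = (2.722, 0.218, 0.122), RR gives ψ = 0.074, H_out = 2.612 kJ/mol
  T = 361.2 K: K = (4.373, 0.421, 0.237), RR gives ψ = 0.363, H_out = 17.323 kJ/mol
  T = 348.5 K: K = (3.480, 0.307, 0.172), RR gives ψ = 0.229, H_out = 10.481 kJ/mol
  T = 342.1 K: K = (3.082, 0.259, 0.145), RR gives ψ = 0.157, H_out = 6.751 kJ/mol
  T = 339.0 K: K = (2.901, 0.238, 0.133), RR gives ψ = 0.118, H_out = 4.790 kJ/mol
  T = 340.6 K: K = (2.993, 0.249, 0.139), RR gives ψ = 0.138, H_out = 5.818 kJ/mol
Linear interpolation between T = 339.0 (H_out = 4.790) and T = 340.6 (H_out = 5.818) on hF = 5.41 gives T ≈ 340.0 K, at which ψ = 0.13.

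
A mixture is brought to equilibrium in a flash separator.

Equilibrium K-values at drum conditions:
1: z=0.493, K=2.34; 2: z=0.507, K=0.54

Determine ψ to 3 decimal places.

ψ = 0.693

Rachford–Rice: g(ψ) = Σ zᵢ(Kᵢ−1)/(1+ψ(Kᵢ−1)) = 0.
Feasibility: ΣzᵢKᵢ = 1.427, Σzᵢ/Kᵢ = 1.150 — both > 1, two phases present.
Iterate (Newton) starting at ψ = 0.64:
  ψ = 0.640: g = 0.0251, g' = -0.472 → ψ = 0.693
Converged at ψ = 0.693.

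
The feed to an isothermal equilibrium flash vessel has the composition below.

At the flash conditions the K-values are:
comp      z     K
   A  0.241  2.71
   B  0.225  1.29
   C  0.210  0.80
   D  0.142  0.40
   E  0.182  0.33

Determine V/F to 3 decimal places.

Rachford–Rice: g(V/F) = Σ zᵢ(Kᵢ−1)/(1+V/F(Kᵢ−1)) = 0.
g(0) = ΣzᵢKᵢ − 1 = 0.228 and g(1) = 1 − Σzᵢ/Kᵢ = -0.432, so a root lies in (0, 1).
Newton iteration, V/F⁰ = 0.48:
  V/F = 0.480: g = -0.0623, g' = -0.516 → V/F = 0.359
Converged at V/F = 0.359.

V/F = 0.359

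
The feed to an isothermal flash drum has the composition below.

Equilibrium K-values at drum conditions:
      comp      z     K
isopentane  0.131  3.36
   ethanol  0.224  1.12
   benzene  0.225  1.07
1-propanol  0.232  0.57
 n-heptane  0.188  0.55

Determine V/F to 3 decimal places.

V/F = 0.328

Material balance + equilibrium reduce to Σ zᵢ(Kᵢ−1)/(1+V/F(Kᵢ−1)) = 0.
g(0) = ΣzᵢKᵢ − 1 = 0.167 and g(1) = 1 − Σzᵢ/Kᵢ = -0.198, so a root lies in (0, 1).
Iterate (Newton) starting at V/F = 0.42:
  V/F = 0.420: g = -0.0299, g' = -0.310 → V/F = 0.323
  V/F = 0.323: g = 0.0017, g' = -0.349 → V/F = 0.328
Converged at V/F = 0.328.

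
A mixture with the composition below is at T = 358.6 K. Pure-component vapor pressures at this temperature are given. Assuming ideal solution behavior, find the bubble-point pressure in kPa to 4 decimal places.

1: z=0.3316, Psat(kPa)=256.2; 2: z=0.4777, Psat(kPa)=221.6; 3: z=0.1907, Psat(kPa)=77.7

At the bubble point ψ → 0, so ΣzᵢKᵢ = 1 with Kᵢ = Pᵢˢᵃᵗ/P ⇒ P = ΣzᵢPᵢˢᵃᵗ.
P = 0.3316·256.2 + 0.4777·221.6 + 0.1907·77.7 = 205.6316 kPa

Pbub = 205.6316 kPa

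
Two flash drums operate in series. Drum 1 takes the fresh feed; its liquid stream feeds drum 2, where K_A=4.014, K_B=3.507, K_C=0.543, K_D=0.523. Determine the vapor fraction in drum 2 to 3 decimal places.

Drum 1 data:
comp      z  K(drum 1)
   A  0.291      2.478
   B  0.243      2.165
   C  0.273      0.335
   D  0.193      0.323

V/F (drum 2) = 0.479

Drum 1:
Newton–Raphson from ψ₁ = 0.5:
  ψ₁ = 0.500: g = -0.0433, g' = -0.815 → ψ₁ = 0.447
  ψ₁ = 0.447: g = -0.0005, g' = -0.799 → ψ₁ = 0.446
Converged at ψ₁ = 0.446.
Drum-1 compositions:
  A: x = 0.175, y = 0.434
  B: x = 0.160, y = 0.346
  C: x = 0.388, y = 0.130
  D: x = 0.277, y = 0.089
Drum-2 feed = drum-1 liquid: z₂ = (0.1753, 0.1599, 0.3882, 0.2766).
Drum 2:
Let ψ₂ = V/F and solve Σ zᵢ(Kᵢ−1)/(1+ψ₂(Kᵢ−1)) = 0.
Feasibility: ΣzᵢKᵢ = 1.620, Σzᵢ/Kᵢ = 1.333 — both > 1, two phases present.
Newton–Raphson from ψ₂ = 0.61:
  ψ₂ = 0.610: g = -0.0874, g' = -0.636 → ψ₂ = 0.473
  ψ₂ = 0.473: g = 0.0049, g' = -0.718 → ψ₂ = 0.479
Converged at ψ₂ = 0.479.
  A: x = 0.072, y = 0.288
  B: x = 0.073, y = 0.255
  C: x = 0.497, y = 0.270
  D: x = 0.359, y = 0.188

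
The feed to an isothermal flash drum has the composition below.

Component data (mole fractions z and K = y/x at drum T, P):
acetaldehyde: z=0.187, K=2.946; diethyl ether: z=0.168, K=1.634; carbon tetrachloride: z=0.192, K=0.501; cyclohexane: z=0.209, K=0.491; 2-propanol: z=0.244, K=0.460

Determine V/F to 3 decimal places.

Newton iteration, V/F⁰ = 0.5:
  V/F = 0.500: g = -0.1855, g' = -0.537 → V/F = 0.154
  V/F = 0.154: g = 0.0139, g' = -0.679 → V/F = 0.175
Converged at V/F = 0.175.

V/F = 0.175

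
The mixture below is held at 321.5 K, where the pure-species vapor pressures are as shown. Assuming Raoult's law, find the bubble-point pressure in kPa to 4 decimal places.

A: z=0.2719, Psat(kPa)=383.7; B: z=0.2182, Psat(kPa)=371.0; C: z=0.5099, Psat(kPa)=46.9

Pbub = 209.1945 kPa

At the bubble point ψ → 0, so ΣzᵢKᵢ = 1 with Kᵢ = Pᵢˢᵃᵗ/P ⇒ P = ΣzᵢPᵢˢᵃᵗ.
P = 0.2719·383.7 + 0.2182·371.0 + 0.5099·46.9 = 209.1945 kPa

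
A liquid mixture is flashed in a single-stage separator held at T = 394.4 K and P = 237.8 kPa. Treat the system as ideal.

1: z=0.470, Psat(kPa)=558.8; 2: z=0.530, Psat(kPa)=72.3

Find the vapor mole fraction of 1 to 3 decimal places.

Raoult's law: Kᵢ = Pᵢˢᵃᵗ/P = Pᵢˢᵃᵗ/237.8.
  K_1 = 558.8/237.8 = 2.34987, K_2 = 72.3/237.8 = 0.30404
Newton iteration, V/F⁰ = 0.43:
  V/F = 0.430: g = -0.1250, g' = -0.866 → V/F = 0.286
  V/F = 0.286: g = -0.0025, g' = -0.846 → V/F = 0.283
Converged at V/F = 0.283.
Compositions from xᵢ = zᵢ/(1+V/F(Kᵢ−1)), yᵢ = Kᵢxᵢ:
  1: x = 0.340, y = 0.799
  2: x = 0.660, y = 0.201

y_1 = 0.799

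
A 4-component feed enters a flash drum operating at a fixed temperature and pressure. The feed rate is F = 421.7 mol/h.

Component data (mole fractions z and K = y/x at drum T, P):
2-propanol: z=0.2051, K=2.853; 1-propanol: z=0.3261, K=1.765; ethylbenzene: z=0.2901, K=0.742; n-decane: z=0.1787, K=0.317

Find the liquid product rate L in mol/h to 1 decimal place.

L = 124.4 mol/h

Newton–Raphson from ψ = 0.5:
  ψ = 0.5000: g = 0.10644, g' = -0.5073 → ψ = 0.7098
  ψ = 0.7098: g = -0.00271, g' = -0.5545 → ψ = 0.7049
Converged at ψ = 0.7049.
Then V = ψ·F = 0.7049·421.7 = 297.3 mol/h and L = F − V = 124.4 mol/h.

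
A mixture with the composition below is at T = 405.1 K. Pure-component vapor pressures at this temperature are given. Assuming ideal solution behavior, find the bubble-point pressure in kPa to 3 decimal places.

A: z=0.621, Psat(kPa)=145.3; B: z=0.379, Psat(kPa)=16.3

At the bubble point ψ → 0, so ΣzᵢKᵢ = 1 with Kᵢ = Pᵢˢᵃᵗ/P ⇒ P = ΣzᵢPᵢˢᵃᵗ.
P = 0.621·145.3 + 0.379·16.3 = 96.409 kPa

Pbub = 96.409 kPa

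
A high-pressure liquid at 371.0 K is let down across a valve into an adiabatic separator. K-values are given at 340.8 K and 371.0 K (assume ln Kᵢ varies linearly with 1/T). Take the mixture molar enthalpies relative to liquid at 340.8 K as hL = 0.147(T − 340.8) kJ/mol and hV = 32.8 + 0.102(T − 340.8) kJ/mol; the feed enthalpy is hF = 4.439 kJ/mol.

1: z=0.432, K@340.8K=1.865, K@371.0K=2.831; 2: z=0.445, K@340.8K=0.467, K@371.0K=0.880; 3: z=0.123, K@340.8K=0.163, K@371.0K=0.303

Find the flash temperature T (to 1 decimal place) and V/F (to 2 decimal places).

T = 342.8 K, V/F = 0.13

Adiabatic flash: solve Rachford–Rice at each trial T, then check hF = ψ·hV(T) + (1−ψ)·hL(T).
  T = 340.8 K: K = (1.865, 0.467, 0.163), RR gives ψ = 0.063, H_out = 2.083 kJ/mol
  T = 371.0 K: K = (2.831, 0.880, 0.303), RR gives ψ = 0.914, H_out = 33.161 kJ/mol
  T = 355.9 K: K = (2.318, 0.650, 0.225), RR gives ψ = 0.498, H_out = 18.204 kJ/mol
  T = 348.4 K: K = (2.086, 0.553, 0.192), RR gives ψ = 0.288, H_out = 10.454 kJ/mol
  T = 344.6 K: K = (1.973, 0.509, 0.177), RR gives ψ = 0.179, H_out = 6.390 kJ/mol
  T = 342.7 K: K = (1.919, 0.488, 0.170), RR gives ψ = 0.122, H_out = 4.276 kJ/mol
Linear interpolation between T = 342.7 (H_out = 4.276) and T = 344.6 (H_out = 6.390) on hF = 4.439 gives T ≈ 342.8 K, at which ψ = 0.13.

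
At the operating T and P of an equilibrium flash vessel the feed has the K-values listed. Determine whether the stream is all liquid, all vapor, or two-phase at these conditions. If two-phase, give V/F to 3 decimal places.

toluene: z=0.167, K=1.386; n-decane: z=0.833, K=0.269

all liquid

ΣzᵢKᵢ = 0.456; Σzᵢ/Kᵢ = 3.217.
Since ΣzᵢKᵢ < 1 the mixture is below its bubble point — single liquid phase.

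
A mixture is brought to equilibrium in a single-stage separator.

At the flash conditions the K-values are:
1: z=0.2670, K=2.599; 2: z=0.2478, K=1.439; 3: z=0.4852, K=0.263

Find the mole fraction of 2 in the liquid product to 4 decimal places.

x_2 = 0.2273

Iterate (Newton) starting at ψ = 0.6:
  ψ = 0.6000: g = -0.33708, g' = -1.0548 → ψ = 0.2804
  ψ = 0.2804: g = -0.05912, g' = -0.7820 → ψ = 0.2048
  ψ = 0.2048: g = 0.00025, g' = -0.7932 → ψ = 0.2051
Converged at ψ = 0.2051.
Compositions from xᵢ = zᵢ/(1+ψ(Kᵢ−1)), yᵢ = Kᵢxᵢ:
  1: x = 0.2011, y = 0.5225
  2: x = 0.2273, y = 0.3271
  3: x = 0.5716, y = 0.1503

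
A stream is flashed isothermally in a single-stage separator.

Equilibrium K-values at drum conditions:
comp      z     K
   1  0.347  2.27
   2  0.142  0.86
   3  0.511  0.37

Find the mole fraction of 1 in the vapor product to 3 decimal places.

y_1 = 0.668

Rachford–Rice: g(V/F) = Σ zᵢ(Kᵢ−1)/(1+V/F(Kᵢ−1)) = 0.
Check two-phase: ΣzᵢKᵢ = 1.099 > 1 and Σzᵢ/Kᵢ = 1.699 > 1, so g(0) = 0.099 > 0 and g(1) = -0.699 < 0.
Newton iteration, V/F⁰ = 0.5:
  V/F = 0.500: g = -0.2218, g' = -0.645 → V/F = 0.156
  V/F = 0.156: g = -0.0095, g' = -0.642 → V/F = 0.141
Converged at V/F = 0.141.
Compositions from xᵢ = zᵢ/(1+V/F(Kᵢ−1)), yᵢ = Kᵢxᵢ:
  1: x = 0.294, y = 0.668
  2: x = 0.145, y = 0.125
  3: x = 0.561, y = 0.208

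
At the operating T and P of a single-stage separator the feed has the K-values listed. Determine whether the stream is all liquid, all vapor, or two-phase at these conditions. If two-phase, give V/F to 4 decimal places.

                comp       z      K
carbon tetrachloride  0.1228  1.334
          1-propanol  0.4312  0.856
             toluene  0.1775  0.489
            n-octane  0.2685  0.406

ΣzᵢKᵢ = 0.7287; Σzᵢ/Kᵢ = 1.6201.
Since ΣzᵢKᵢ < 1 the mixture is below its bubble point — single liquid phase.

all liquid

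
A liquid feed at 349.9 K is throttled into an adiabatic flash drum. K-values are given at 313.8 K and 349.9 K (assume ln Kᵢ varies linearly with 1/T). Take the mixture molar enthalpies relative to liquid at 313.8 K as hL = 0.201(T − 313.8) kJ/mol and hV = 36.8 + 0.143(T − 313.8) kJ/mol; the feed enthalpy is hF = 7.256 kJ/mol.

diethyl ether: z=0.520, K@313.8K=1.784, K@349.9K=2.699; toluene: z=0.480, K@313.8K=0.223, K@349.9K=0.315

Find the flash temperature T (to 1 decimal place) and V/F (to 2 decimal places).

Adiabatic flash: solve Rachford–Rice at each trial T, then check hF = ψ·hV(T) + (1−ψ)·hL(T).
  T = 313.8 K: K = (1.784, 0.223), RR gives ψ = 0.057, H_out = 2.097 kJ/mol
  T = 349.9 K: K = (2.699, 0.315), RR gives ψ = 0.477, H_out = 23.797 kJ/mol
  T = 331.9 K: K = (2.220, 0.268), RR gives ψ = 0.317, H_out = 14.962 kJ/mol
  T = 322.9 K: K = (1.998, 0.245), RR gives ψ = 0.208, H_out = 9.361 kJ/mol
  T = 318.4 K: K = (1.890, 0.234), RR gives ψ = 0.140, H_out = 6.034 kJ/mol
  T = 320.6 K: K = (1.942, 0.239), RR gives ψ = 0.174, H_out = 7.716 kJ/mol
Linear interpolation between T = 318.4 (H_out = 6.034) and T = 320.6 (H_out = 7.716) on hF = 7.256 gives T ≈ 320.0 K, at which ψ = 0.17.

T = 320.0 K, V/F = 0.17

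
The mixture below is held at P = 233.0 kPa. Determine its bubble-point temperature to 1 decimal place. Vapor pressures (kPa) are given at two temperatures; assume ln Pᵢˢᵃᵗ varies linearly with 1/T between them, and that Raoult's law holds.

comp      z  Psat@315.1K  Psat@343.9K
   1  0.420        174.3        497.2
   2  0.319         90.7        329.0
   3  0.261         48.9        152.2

T = 332.7 K

Bubble-point temperature: ΣzᵢPᵢˢᵃᵗ(T) = P. Interpolate ln Pᵢˢᵃᵗ = aᵢ + bᵢ/T.
  T = 315.1 K: ΣzᵢPᵢˢᵃᵗ = 114.90 kPa
  T = 343.9 K: ΣzᵢPᵢˢᵃᵗ = 353.50 kPa
  T = 329.5 K: ΣzᵢPᵢˢᵃᵗ = 206.27 kPa
  T = 336.7 K: ΣzᵢPᵢˢᵃᵗ = 271.50 kPa
  T = 333.1 K: ΣzᵢPᵢˢᵃᵗ = 236.98 kPa
  T = 331.3 K: ΣzᵢPᵢˢᵃᵗ = 221.17 kPa
  T = 332.2 K: ΣzᵢPᵢˢᵃᵗ = 228.96 kPa
Interpolating between 332.2 K and 333.1 K gives T ≈ 332.7 K.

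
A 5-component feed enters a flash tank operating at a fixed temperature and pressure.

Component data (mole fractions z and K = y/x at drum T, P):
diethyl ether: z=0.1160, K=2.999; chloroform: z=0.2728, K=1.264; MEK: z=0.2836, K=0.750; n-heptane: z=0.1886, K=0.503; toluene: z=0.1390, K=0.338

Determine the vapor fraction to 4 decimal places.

ψ = 0.0867

Material balance + equilibrium reduce to Σ zᵢ(Kᵢ−1)/(1+ψ(Kᵢ−1)) = 0.
g(0) = ΣzᵢKᵢ − 1 = 0.0473 and g(1) = 1 − Σzᵢ/Kᵢ = -0.4188, so a root lies in (0, 1).
Newton–Raphson from ψ = 0.35:
  ψ = 0.3500: g = -0.10858, g' = -0.3691 → ψ = 0.0559
  ψ = 0.0559: g = 0.01570, g' = -0.5268 → ψ = 0.0857
  ψ = 0.0857: g = 0.00051, g' = -0.4939 → ψ = 0.0867
Converged at ψ = 0.0867.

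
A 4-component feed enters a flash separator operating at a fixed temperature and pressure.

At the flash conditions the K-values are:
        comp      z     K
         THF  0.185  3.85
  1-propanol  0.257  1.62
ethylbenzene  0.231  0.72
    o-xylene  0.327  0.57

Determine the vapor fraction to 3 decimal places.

Let ψ = V/F and solve Σ zᵢ(Kᵢ−1)/(1+ψ(Kᵢ−1)) = 0.
Check two-phase: ΣzᵢKᵢ = 1.481 > 1 and Σzᵢ/Kᵢ = 1.101 > 1, so g(0) = 0.481 > 0 and g(1) = -0.101 < 0.
Iterate (Newton) starting at ψ = 0.31:
  ψ = 0.310: g = 0.1805, g' = -0.595 → ψ = 0.613
  ψ = 0.613: g = 0.0383, g' = -0.389 → ψ = 0.712
  ψ = 0.712: g = 0.0013, g' = -0.365 → ψ = 0.715
Converged at ψ = 0.715.

ψ = 0.715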